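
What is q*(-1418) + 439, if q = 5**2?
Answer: -35011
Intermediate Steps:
q = 25
q*(-1418) + 439 = 25*(-1418) + 439 = -35450 + 439 = -35011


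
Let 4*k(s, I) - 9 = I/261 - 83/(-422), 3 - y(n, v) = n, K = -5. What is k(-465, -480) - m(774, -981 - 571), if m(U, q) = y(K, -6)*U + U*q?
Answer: 175501414063/146856 ≈ 1.1951e+6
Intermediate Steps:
y(n, v) = 3 - n
k(s, I) = 3881/1688 + I/1044 (k(s, I) = 9/4 + (I/261 - 83/(-422))/4 = 9/4 + (I*(1/261) - 83*(-1/422))/4 = 9/4 + (I/261 + 83/422)/4 = 9/4 + (83/422 + I/261)/4 = 9/4 + (83/1688 + I/1044) = 3881/1688 + I/1044)
m(U, q) = 8*U + U*q (m(U, q) = (3 - 1*(-5))*U + U*q = (3 + 5)*U + U*q = 8*U + U*q)
k(-465, -480) - m(774, -981 - 571) = (3881/1688 + (1/1044)*(-480)) - 774*(8 + (-981 - 571)) = (3881/1688 - 40/87) - 774*(8 - 1552) = 270127/146856 - 774*(-1544) = 270127/146856 - 1*(-1195056) = 270127/146856 + 1195056 = 175501414063/146856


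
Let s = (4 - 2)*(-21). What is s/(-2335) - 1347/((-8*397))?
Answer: 3278637/7415960 ≈ 0.44211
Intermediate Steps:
s = -42 (s = 2*(-21) = -42)
s/(-2335) - 1347/((-8*397)) = -42/(-2335) - 1347/((-8*397)) = -42*(-1/2335) - 1347/(-3176) = 42/2335 - 1347*(-1/3176) = 42/2335 + 1347/3176 = 3278637/7415960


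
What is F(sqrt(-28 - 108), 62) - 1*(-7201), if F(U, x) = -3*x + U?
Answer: 7015 + 2*I*sqrt(34) ≈ 7015.0 + 11.662*I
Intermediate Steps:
F(U, x) = U - 3*x
F(sqrt(-28 - 108), 62) - 1*(-7201) = (sqrt(-28 - 108) - 3*62) - 1*(-7201) = (sqrt(-136) - 186) + 7201 = (2*I*sqrt(34) - 186) + 7201 = (-186 + 2*I*sqrt(34)) + 7201 = 7015 + 2*I*sqrt(34)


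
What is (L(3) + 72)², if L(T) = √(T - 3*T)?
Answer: (72 + I*√6)² ≈ 5178.0 + 352.73*I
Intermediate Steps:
L(T) = √2*√(-T) (L(T) = √(-2*T) = √2*√(-T))
(L(3) + 72)² = (√2*√(-1*3) + 72)² = (√2*√(-3) + 72)² = (√2*(I*√3) + 72)² = (I*√6 + 72)² = (72 + I*√6)²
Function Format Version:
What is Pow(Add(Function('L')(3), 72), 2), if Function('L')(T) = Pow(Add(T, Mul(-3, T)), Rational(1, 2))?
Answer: Pow(Add(72, Mul(I, Pow(6, Rational(1, 2)))), 2) ≈ Add(5178.0, Mul(352.73, I))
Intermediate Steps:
Function('L')(T) = Mul(Pow(2, Rational(1, 2)), Pow(Mul(-1, T), Rational(1, 2))) (Function('L')(T) = Pow(Mul(-2, T), Rational(1, 2)) = Mul(Pow(2, Rational(1, 2)), Pow(Mul(-1, T), Rational(1, 2))))
Pow(Add(Function('L')(3), 72), 2) = Pow(Add(Mul(Pow(2, Rational(1, 2)), Pow(Mul(-1, 3), Rational(1, 2))), 72), 2) = Pow(Add(Mul(Pow(2, Rational(1, 2)), Pow(-3, Rational(1, 2))), 72), 2) = Pow(Add(Mul(Pow(2, Rational(1, 2)), Mul(I, Pow(3, Rational(1, 2)))), 72), 2) = Pow(Add(Mul(I, Pow(6, Rational(1, 2))), 72), 2) = Pow(Add(72, Mul(I, Pow(6, Rational(1, 2)))), 2)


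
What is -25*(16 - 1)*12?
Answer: -4500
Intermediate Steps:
-25*(16 - 1)*12 = -25*15*12 = -375*12 = -4500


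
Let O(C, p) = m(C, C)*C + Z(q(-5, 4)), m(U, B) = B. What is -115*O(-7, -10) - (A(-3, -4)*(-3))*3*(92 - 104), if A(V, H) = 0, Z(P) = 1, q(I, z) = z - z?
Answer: -5750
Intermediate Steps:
q(I, z) = 0
O(C, p) = 1 + C**2 (O(C, p) = C*C + 1 = C**2 + 1 = 1 + C**2)
-115*O(-7, -10) - (A(-3, -4)*(-3))*3*(92 - 104) = -115*(1 + (-7)**2) - (0*(-3))*3*(92 - 104) = -115*(1 + 49) - 0*3*(-12) = -115*50 - 0*(-12) = -5750 - 1*0 = -5750 + 0 = -5750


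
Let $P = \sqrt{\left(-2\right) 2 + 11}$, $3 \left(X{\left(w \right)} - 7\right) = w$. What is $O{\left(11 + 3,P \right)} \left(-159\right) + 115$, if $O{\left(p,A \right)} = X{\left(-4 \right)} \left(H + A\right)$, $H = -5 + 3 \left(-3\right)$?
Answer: $12729 - 901 \sqrt{7} \approx 10345.0$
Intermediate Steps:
$X{\left(w \right)} = 7 + \frac{w}{3}$
$P = \sqrt{7}$ ($P = \sqrt{-4 + 11} = \sqrt{7} \approx 2.6458$)
$H = -14$ ($H = -5 - 9 = -14$)
$O{\left(p,A \right)} = - \frac{238}{3} + \frac{17 A}{3}$ ($O{\left(p,A \right)} = \left(7 + \frac{1}{3} \left(-4\right)\right) \left(-14 + A\right) = \left(7 - \frac{4}{3}\right) \left(-14 + A\right) = \frac{17 \left(-14 + A\right)}{3} = - \frac{238}{3} + \frac{17 A}{3}$)
$O{\left(11 + 3,P \right)} \left(-159\right) + 115 = \left(- \frac{238}{3} + \frac{17 \sqrt{7}}{3}\right) \left(-159\right) + 115 = \left(12614 - 901 \sqrt{7}\right) + 115 = 12729 - 901 \sqrt{7}$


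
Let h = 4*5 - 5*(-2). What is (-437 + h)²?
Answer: 165649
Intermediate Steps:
h = 30 (h = 20 + 10 = 30)
(-437 + h)² = (-437 + 30)² = (-407)² = 165649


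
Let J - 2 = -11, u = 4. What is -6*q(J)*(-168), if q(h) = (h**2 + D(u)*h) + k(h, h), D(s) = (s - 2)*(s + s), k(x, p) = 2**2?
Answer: -59472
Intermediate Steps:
k(x, p) = 4
J = -9 (J = 2 - 11 = -9)
D(s) = 2*s*(-2 + s) (D(s) = (-2 + s)*(2*s) = 2*s*(-2 + s))
q(h) = 4 + h**2 + 16*h (q(h) = (h**2 + (2*4*(-2 + 4))*h) + 4 = (h**2 + (2*4*2)*h) + 4 = (h**2 + 16*h) + 4 = 4 + h**2 + 16*h)
-6*q(J)*(-168) = -6*(4 + (-9)**2 + 16*(-9))*(-168) = -6*(4 + 81 - 144)*(-168) = -6*(-59)*(-168) = 354*(-168) = -59472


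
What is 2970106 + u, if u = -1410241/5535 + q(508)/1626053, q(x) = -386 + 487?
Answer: 26729264859855892/9000203355 ≈ 2.9699e+6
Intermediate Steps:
q(x) = 101
u = -2293126049738/9000203355 (u = -1410241/5535 + 101/1626053 = -2293126049738/9000203355 ≈ -254.79)
2970106 + u = 2970106 - 2293126049738/9000203355 = 26729264859855892/9000203355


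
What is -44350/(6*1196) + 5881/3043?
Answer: -46377497/10918284 ≈ -4.2477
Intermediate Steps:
-44350/(6*1196) + 5881/3043 = -44350/7176 + 5881*(1/3043) = -44350*1/7176 + 5881/3043 = -22175/3588 + 5881/3043 = -46377497/10918284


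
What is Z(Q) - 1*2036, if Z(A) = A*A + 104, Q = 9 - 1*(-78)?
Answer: 5637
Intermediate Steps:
Q = 87 (Q = 9 + 78 = 87)
Z(A) = 104 + A² (Z(A) = A² + 104 = 104 + A²)
Z(Q) - 1*2036 = (104 + 87²) - 1*2036 = (104 + 7569) - 2036 = 7673 - 2036 = 5637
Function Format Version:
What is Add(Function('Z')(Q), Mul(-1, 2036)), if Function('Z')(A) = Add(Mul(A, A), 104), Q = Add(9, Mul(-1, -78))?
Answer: 5637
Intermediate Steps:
Q = 87 (Q = Add(9, 78) = 87)
Function('Z')(A) = Add(104, Pow(A, 2)) (Function('Z')(A) = Add(Pow(A, 2), 104) = Add(104, Pow(A, 2)))
Add(Function('Z')(Q), Mul(-1, 2036)) = Add(Add(104, Pow(87, 2)), Mul(-1, 2036)) = Add(Add(104, 7569), -2036) = Add(7673, -2036) = 5637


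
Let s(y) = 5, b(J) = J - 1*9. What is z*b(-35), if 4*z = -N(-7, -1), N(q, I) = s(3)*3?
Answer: 165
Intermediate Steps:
b(J) = -9 + J (b(J) = J - 9 = -9 + J)
N(q, I) = 15 (N(q, I) = 5*3 = 15)
z = -15/4 (z = (-1*15)/4 = (1/4)*(-15) = -15/4 ≈ -3.7500)
z*b(-35) = -15*(-9 - 35)/4 = -15/4*(-44) = 165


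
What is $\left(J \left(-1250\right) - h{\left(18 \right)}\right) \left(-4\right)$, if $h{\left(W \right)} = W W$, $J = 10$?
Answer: $51296$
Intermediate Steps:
$h{\left(W \right)} = W^{2}$
$\left(J \left(-1250\right) - h{\left(18 \right)}\right) \left(-4\right) = \left(10 \left(-1250\right) - 18^{2}\right) \left(-4\right) = \left(-12500 - 324\right) \left(-4\right) = \left(-12824\right) \left(-4\right) = 51296$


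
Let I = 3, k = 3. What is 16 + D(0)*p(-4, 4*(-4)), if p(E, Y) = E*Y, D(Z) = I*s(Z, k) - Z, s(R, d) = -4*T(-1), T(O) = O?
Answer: 784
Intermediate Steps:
s(R, d) = 4 (s(R, d) = -4*(-1) = 4)
D(Z) = 12 - Z (D(Z) = 3*4 - Z = 12 - Z)
16 + D(0)*p(-4, 4*(-4)) = 16 + (12 - 1*0)*(-16*(-4)) = 16 + (12 + 0)*(-4*(-16)) = 16 + 12*64 = 16 + 768 = 784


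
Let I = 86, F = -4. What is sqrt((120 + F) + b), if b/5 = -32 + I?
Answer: sqrt(386) ≈ 19.647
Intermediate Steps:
b = 270 (b = 5*(-32 + 86) = 5*54 = 270)
sqrt((120 + F) + b) = sqrt((120 - 4) + 270) = sqrt(116 + 270) = sqrt(386)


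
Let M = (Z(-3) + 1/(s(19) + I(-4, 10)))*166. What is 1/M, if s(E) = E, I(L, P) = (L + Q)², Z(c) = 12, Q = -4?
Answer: 1/1994 ≈ 0.00050150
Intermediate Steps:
I(L, P) = (-4 + L)² (I(L, P) = (L - 4)² = (-4 + L)²)
M = 1994 (M = (12 + 1/(19 + (-4 - 4)²))*166 = (12 + 1/(19 + (-8)²))*166 = (12 + 1/(19 + 64))*166 = (12 + 1/83)*166 = (997/83)*166 = 1994)
1/M = 1/1994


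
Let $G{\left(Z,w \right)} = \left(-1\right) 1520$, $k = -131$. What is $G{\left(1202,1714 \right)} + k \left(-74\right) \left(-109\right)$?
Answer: $-1058166$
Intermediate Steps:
$G{\left(Z,w \right)} = -1520$
$G{\left(1202,1714 \right)} + k \left(-74\right) \left(-109\right) = -1520 + \left(-131\right) \left(-74\right) \left(-109\right) = -1520 + 9694 \left(-109\right) = -1520 - 1056646 = -1058166$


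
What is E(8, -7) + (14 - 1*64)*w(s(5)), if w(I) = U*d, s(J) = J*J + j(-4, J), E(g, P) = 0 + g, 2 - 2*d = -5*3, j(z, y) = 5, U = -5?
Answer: 2133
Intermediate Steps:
d = 17/2 (d = 1 - (-5)*3/2 = 1 - ½*(-15) = 1 + 15/2 = 17/2 ≈ 8.5000)
E(g, P) = g
s(J) = 5 + J² (s(J) = J*J + 5 = J² + 5 = 5 + J²)
w(I) = -85/2 (w(I) = -5*17/2 = -85/2)
E(8, -7) + (14 - 1*64)*w(s(5)) = 8 + (14 - 1*64)*(-85/2) = 8 + (14 - 64)*(-85/2) = 8 - 50*(-85/2) = 8 + 2125 = 2133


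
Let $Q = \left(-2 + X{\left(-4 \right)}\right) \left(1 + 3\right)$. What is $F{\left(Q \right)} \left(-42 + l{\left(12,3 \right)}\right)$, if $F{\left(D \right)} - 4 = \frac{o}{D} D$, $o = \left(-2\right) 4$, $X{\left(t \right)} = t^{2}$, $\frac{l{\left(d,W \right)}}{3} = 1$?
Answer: $156$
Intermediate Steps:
$l{\left(d,W \right)} = 3$ ($l{\left(d,W \right)} = 3 \cdot 1 = 3$)
$o = -8$
$Q = 56$ ($Q = \left(-2 + \left(-4\right)^{2}\right) \left(1 + 3\right) = \left(-2 + 16\right) 4 = 14 \cdot 4 = 56$)
$F{\left(D \right)} = -4$ ($F{\left(D \right)} = 4 + - \frac{8}{D} D = 4 - 8 = -4$)
$F{\left(Q \right)} \left(-42 + l{\left(12,3 \right)}\right) = - 4 \left(-42 + 3\right) = \left(-4\right) \left(-39\right) = 156$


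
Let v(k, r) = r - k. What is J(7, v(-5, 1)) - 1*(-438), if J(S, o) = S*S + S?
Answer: 494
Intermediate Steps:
J(S, o) = S + S**2 (J(S, o) = S**2 + S = S + S**2)
J(7, v(-5, 1)) - 1*(-438) = 7*(1 + 7) - 1*(-438) = 7*8 + 438 = 56 + 438 = 494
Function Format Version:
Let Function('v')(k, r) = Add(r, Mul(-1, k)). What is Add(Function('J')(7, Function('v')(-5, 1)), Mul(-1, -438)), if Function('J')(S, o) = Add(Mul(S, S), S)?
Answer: 494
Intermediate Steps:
Function('J')(S, o) = Add(S, Pow(S, 2)) (Function('J')(S, o) = Add(Pow(S, 2), S) = Add(S, Pow(S, 2)))
Add(Function('J')(7, Function('v')(-5, 1)), Mul(-1, -438)) = Add(Mul(7, Add(1, 7)), Mul(-1, -438)) = Add(Mul(7, 8), 438) = Add(56, 438) = 494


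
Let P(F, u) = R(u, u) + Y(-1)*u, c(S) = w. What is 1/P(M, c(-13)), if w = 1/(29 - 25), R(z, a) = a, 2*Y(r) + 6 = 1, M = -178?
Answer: -8/3 ≈ -2.6667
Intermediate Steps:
Y(r) = -5/2 (Y(r) = -3 + (½)*1 = -3 + ½ = -5/2)
w = ¼ (w = 1/4 = ¼ ≈ 0.25000)
c(S) = ¼
P(F, u) = -3*u/2 (P(F, u) = u - 5*u/2 = -3*u/2)
1/P(M, c(-13)) = 1/(-3/2*¼) = 1/(-3/8) = -8/3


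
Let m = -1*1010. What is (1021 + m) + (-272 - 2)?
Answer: -263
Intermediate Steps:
m = -1010
(1021 + m) + (-272 - 2) = (1021 - 1010) + (-272 - 2) = 11 - 274 = -263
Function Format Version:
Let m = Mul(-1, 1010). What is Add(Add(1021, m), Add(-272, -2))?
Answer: -263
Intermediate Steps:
m = -1010
Add(Add(1021, m), Add(-272, -2)) = Add(Add(1021, -1010), Add(-272, -2)) = Add(11, -274) = -263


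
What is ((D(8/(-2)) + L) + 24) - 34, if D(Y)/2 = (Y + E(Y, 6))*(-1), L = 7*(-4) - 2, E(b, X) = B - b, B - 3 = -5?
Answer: -36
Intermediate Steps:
B = -2 (B = 3 - 5 = -2)
E(b, X) = -2 - b
L = -30 (L = -28 - 2 = -30)
D(Y) = 4 (D(Y) = 2*((Y + (-2 - Y))*(-1)) = 2*(-2*(-1)) = 2*2 = 4)
((D(8/(-2)) + L) + 24) - 34 = ((4 - 30) + 24) - 34 = (-26 + 24) - 34 = -2 - 34 = -36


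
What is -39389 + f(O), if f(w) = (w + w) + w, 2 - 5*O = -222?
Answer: -196273/5 ≈ -39255.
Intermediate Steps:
O = 224/5 (O = ⅖ - ⅕*(-222) = ⅖ + 222/5 = 224/5 ≈ 44.800)
f(w) = 3*w (f(w) = 2*w + w = 3*w)
-39389 + f(O) = -39389 + 3*(224/5) = -39389 + 672/5 = -196273/5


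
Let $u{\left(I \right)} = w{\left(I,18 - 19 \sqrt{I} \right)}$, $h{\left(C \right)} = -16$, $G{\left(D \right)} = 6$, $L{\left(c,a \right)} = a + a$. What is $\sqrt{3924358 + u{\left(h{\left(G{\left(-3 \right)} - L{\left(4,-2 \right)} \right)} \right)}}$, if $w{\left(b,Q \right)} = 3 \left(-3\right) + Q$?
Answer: $\sqrt{3924367 - 76 i} \approx 1981.0 - 0.02 i$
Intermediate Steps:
$L{\left(c,a \right)} = 2 a$
$w{\left(b,Q \right)} = -9 + Q$
$u{\left(I \right)} = 9 - 19 \sqrt{I}$ ($u{\left(I \right)} = -9 - \left(-18 + 19 \sqrt{I}\right) = 9 - 19 \sqrt{I}$)
$\sqrt{3924358 + u{\left(h{\left(G{\left(-3 \right)} - L{\left(4,-2 \right)} \right)} \right)}} = \sqrt{3924358 + \left(9 - 19 \sqrt{-16}\right)} = \sqrt{3924358 + \left(9 - 19 \cdot 4 i\right)} = \sqrt{3924358 + \left(9 - 76 i\right)} = \sqrt{3924367 - 76 i}$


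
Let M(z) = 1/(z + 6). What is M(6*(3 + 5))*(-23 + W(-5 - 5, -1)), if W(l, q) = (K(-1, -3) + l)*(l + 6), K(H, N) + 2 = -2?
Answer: 11/18 ≈ 0.61111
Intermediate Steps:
K(H, N) = -4 (K(H, N) = -2 - 2 = -4)
M(z) = 1/(6 + z)
W(l, q) = (-4 + l)*(6 + l) (W(l, q) = (-4 + l)*(l + 6) = (-4 + l)*(6 + l))
M(6*(3 + 5))*(-23 + W(-5 - 5, -1)) = (-23 + (-24 + (-5 - 5)² + 2*(-5 - 5)))/(6 + 6*(3 + 5)) = (-23 + (-24 + (-10)² + 2*(-10)))/(6 + 6*8) = (-23 + (-24 + 100 - 20))/(6 + 48) = (-23 + 56)/54 = (1/54)*33 = 11/18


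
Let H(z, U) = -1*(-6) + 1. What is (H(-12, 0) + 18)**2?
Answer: 625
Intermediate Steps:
H(z, U) = 7 (H(z, U) = 6 + 1 = 7)
(H(-12, 0) + 18)**2 = (7 + 18)**2 = 25**2 = 625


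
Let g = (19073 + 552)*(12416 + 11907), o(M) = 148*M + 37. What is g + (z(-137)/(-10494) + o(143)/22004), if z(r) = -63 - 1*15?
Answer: 18370384732386101/38484996 ≈ 4.7734e+8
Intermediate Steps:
o(M) = 37 + 148*M
z(r) = -78 (z(r) = -63 - 15 = -78)
g = 477338875 (g = 19625*24323 = 477338875)
g + (z(-137)/(-10494) + o(143)/22004) = 477338875 + (-78/(-10494) + (37 + 148*143)/22004) = 477338875 + (-78*(-1/10494) + (37 + 21164)*(1/22004)) = 477338875 + (13/1749 + 21201*(1/22004)) = 477338875 + (13/1749 + 21201/22004) = 477338875 + 37366601/38484996 = 18370384732386101/38484996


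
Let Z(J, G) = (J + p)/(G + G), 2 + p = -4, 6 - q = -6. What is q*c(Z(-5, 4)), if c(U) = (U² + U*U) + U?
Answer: 231/8 ≈ 28.875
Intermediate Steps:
q = 12 (q = 6 - 1*(-6) = 6 + 6 = 12)
p = -6 (p = -2 - 4 = -6)
Z(J, G) = (-6 + J)/(2*G) (Z(J, G) = (J - 6)/(G + G) = (-6 + J)/((2*G)) = (-6 + J)*(1/(2*G)) = (-6 + J)/(2*G))
c(U) = U + 2*U² (c(U) = (U² + U²) + U = 2*U² + U = U + 2*U²)
q*c(Z(-5, 4)) = 12*(((½)*(-6 - 5)/4)*(1 + 2*((½)*(-6 - 5)/4))) = 12*(((½)*(¼)*(-11))*(1 + 2*((½)*(¼)*(-11)))) = 12*(-11*(1 + 2*(-11/8))/8) = 12*(-11*(1 - 11/4)/8) = 12*(-11/8*(-7/4)) = 12*(77/32) = 231/8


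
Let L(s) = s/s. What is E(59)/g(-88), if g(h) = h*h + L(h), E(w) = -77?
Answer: -77/7745 ≈ -0.0099419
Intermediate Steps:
L(s) = 1
g(h) = 1 + h² (g(h) = h*h + 1 = h² + 1 = 1 + h²)
E(59)/g(-88) = -77/(1 + (-88)²) = -77/(1 + 7744) = -77/7745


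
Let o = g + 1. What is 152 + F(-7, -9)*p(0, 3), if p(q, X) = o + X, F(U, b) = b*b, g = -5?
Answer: 71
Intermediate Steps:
o = -4 (o = -5 + 1 = -4)
F(U, b) = b²
p(q, X) = -4 + X
152 + F(-7, -9)*p(0, 3) = 152 + (-9)²*(-4 + 3) = 152 + 81*(-1) = 152 - 81 = 71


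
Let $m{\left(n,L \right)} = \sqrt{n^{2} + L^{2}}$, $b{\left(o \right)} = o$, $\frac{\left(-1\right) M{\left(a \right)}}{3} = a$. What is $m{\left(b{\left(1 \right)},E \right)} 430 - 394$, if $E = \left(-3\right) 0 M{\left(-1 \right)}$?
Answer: $36$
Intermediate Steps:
$M{\left(a \right)} = - 3 a$
$E = 0$ ($E = \left(-3\right) 0 \left(\left(-3\right) \left(-1\right)\right) = 0 \cdot 3 = 0$)
$m{\left(n,L \right)} = \sqrt{L^{2} + n^{2}}$
$m{\left(b{\left(1 \right)},E \right)} 430 - 394 = \sqrt{0^{2} + 1^{2}} \cdot 430 - 394 = \sqrt{0 + 1} \cdot 430 - 394 = \sqrt{1} \cdot 430 - 394 = 1 \cdot 430 - 394 = 430 - 394 = 36$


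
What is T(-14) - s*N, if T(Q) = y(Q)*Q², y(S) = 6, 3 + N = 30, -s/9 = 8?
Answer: 3120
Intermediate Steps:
s = -72 (s = -9*8 = -72)
N = 27 (N = -3 + 30 = 27)
T(Q) = 6*Q²
T(-14) - s*N = 6*(-14)² - (-72)*27 = 6*196 - 1*(-1944) = 1176 + 1944 = 3120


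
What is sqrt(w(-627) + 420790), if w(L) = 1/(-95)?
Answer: sqrt(3797629655)/95 ≈ 648.68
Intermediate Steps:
w(L) = -1/95
sqrt(w(-627) + 420790) = sqrt(-1/95 + 420790) = sqrt(39975049/95) = sqrt(3797629655)/95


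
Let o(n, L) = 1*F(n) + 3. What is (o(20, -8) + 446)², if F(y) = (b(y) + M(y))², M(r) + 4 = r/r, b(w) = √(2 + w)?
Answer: 231192 - 5760*√22 ≈ 2.0418e+5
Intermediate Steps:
M(r) = -3 (M(r) = -4 + r/r = -4 + 1 = -3)
F(y) = (-3 + √(2 + y))² (F(y) = (√(2 + y) - 3)² = (-3 + √(2 + y))²)
o(n, L) = 3 + (-3 + √(2 + n))² (o(n, L) = 1*(-3 + √(2 + n))² + 3 = (-3 + √(2 + n))² + 3 = 3 + (-3 + √(2 + n))²)
(o(20, -8) + 446)² = ((3 + (-3 + √(2 + 20))²) + 446)² = ((3 + (-3 + √22)²) + 446)² = (449 + (-3 + √22)²)²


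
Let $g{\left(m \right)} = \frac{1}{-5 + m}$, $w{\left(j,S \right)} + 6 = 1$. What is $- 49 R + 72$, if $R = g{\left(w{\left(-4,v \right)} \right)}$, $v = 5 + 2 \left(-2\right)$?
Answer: $\frac{769}{10} \approx 76.9$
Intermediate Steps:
$v = 1$ ($v = 5 - 4 = 1$)
$w{\left(j,S \right)} = -5$ ($w{\left(j,S \right)} = -6 + 1 = -5$)
$R = - \frac{1}{10}$ ($R = \frac{1}{-5 - 5} = \frac{1}{-10} = - \frac{1}{10} \approx -0.1$)
$- 49 R + 72 = \left(-49\right) \left(- \frac{1}{10}\right) + 72 = \frac{49}{10} + 72 = \frac{769}{10}$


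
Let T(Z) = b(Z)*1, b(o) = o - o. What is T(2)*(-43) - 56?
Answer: -56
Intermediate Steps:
b(o) = 0
T(Z) = 0 (T(Z) = 0*1 = 0)
T(2)*(-43) - 56 = 0*(-43) - 56 = 0 - 56 = -56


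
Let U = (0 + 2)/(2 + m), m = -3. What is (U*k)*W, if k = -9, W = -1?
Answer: -18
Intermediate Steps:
U = -2 (U = (0 + 2)/(2 - 3) = 2/(-1) = 2*(-1) = -2)
(U*k)*W = -2*(-9)*(-1) = 18*(-1) = -18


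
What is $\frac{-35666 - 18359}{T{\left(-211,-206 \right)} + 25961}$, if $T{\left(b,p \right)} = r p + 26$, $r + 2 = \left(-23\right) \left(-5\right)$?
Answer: $- \frac{54025}{2709} \approx -19.943$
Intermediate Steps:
$r = 113$ ($r = -2 - -115 = -2 + 115 = 113$)
$T{\left(b,p \right)} = 26 + 113 p$ ($T{\left(b,p \right)} = 113 p + 26 = 26 + 113 p$)
$\frac{-35666 - 18359}{T{\left(-211,-206 \right)} + 25961} = \frac{-35666 - 18359}{\left(26 + 113 \left(-206\right)\right) + 25961} = - \frac{54025}{\left(26 - 23278\right) + 25961} = - \frac{54025}{-23252 + 25961} = - \frac{54025}{2709}$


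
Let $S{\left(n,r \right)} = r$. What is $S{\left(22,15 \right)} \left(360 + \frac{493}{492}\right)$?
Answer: $\frac{888065}{164} \approx 5415.0$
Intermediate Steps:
$S{\left(22,15 \right)} \left(360 + \frac{493}{492}\right) = 15 \left(360 + \frac{493}{492}\right) = 15 \cdot \frac{177613}{492} = \frac{888065}{164}$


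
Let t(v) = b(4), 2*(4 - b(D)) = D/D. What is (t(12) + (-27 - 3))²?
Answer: 2809/4 ≈ 702.25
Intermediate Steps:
b(D) = 7/2 (b(D) = 4 - D/(2*D) = 4 - ½*1 = 4 - ½ = 7/2)
t(v) = 7/2
(t(12) + (-27 - 3))² = (7/2 + (-27 - 3))² = (7/2 - 30)² = (-53/2)² = 2809/4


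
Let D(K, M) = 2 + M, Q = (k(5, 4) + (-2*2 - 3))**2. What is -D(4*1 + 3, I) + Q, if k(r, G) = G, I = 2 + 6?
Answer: -1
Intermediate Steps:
I = 8
Q = 9 (Q = (4 + (-2*2 - 3))**2 = (4 + (-4 - 3))**2 = (4 - 7)**2 = (-3)**2 = 9)
-D(4*1 + 3, I) + Q = -(2 + 8) + 9 = -1*10 + 9 = -10 + 9 = -1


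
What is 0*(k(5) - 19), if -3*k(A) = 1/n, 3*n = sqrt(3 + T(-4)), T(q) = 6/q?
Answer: 0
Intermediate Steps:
n = sqrt(6)/6 (n = sqrt(3 + 6/(-4))/3 = sqrt(3 + 6*(-1/4))/3 = sqrt(3 - 3/2)/3 = sqrt(3/2)/3 = (sqrt(6)/2)/3 = sqrt(6)/6 ≈ 0.40825)
k(A) = -sqrt(6)/3
0*(k(5) - 19) = 0*(-sqrt(6)/3 - 19) = 0*(-19 - sqrt(6)/3) = 0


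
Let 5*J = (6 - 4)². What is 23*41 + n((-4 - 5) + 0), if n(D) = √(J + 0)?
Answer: 943 + 2*√5/5 ≈ 943.89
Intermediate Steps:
J = ⅘ (J = (6 - 4)²/5 = (⅕)*2² = (⅕)*4 = ⅘ ≈ 0.80000)
n(D) = 2*√5/5 (n(D) = √(⅘ + 0) = √(⅘) = 2*√5/5)
23*41 + n((-4 - 5) + 0) = 23*41 + 2*√5/5 = 943 + 2*√5/5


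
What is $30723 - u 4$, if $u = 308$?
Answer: $29491$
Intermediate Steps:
$30723 - u 4 = 30723 - 308 \cdot 4 = 30723 - 1232 = 29491$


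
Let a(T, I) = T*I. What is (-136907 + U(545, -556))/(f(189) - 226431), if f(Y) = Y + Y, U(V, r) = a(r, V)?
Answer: 439927/226053 ≈ 1.9461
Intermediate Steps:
a(T, I) = I*T
U(V, r) = V*r
f(Y) = 2*Y
(-136907 + U(545, -556))/(f(189) - 226431) = (-136907 + 545*(-556))/(2*189 - 226431) = (-136907 - 303020)/(378 - 226431) = -439927/(-226053) = -439927*(-1/226053) = 439927/226053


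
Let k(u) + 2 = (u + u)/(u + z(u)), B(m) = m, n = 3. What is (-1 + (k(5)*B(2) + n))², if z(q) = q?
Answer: 0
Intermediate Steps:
k(u) = -1 (k(u) = -2 + (u + u)/(u + u) = -2 + (2*u)/((2*u)) = -2 + (2*u)*(1/(2*u)) = -2 + 1 = -1)
(-1 + (k(5)*B(2) + n))² = (-1 + (-1*2 + 3))² = (-1 + (-2 + 3))² = (-1 + 1)² = 0² = 0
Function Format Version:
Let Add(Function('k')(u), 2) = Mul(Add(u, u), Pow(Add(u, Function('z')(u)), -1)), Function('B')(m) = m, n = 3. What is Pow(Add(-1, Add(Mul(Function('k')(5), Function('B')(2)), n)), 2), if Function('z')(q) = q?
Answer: 0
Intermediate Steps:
Function('k')(u) = -1 (Function('k')(u) = Add(-2, Mul(Add(u, u), Pow(Add(u, u), -1))) = Add(-2, Mul(Mul(2, u), Pow(Mul(2, u), -1))) = Add(-2, Mul(Mul(2, u), Mul(Rational(1, 2), Pow(u, -1)))) = Add(-2, 1) = -1)
Pow(Add(-1, Add(Mul(Function('k')(5), Function('B')(2)), n)), 2) = Pow(Add(-1, Add(Mul(-1, 2), 3)), 2) = Pow(Add(-1, Add(-2, 3)), 2) = Pow(Add(-1, 1), 2) = Pow(0, 2) = 0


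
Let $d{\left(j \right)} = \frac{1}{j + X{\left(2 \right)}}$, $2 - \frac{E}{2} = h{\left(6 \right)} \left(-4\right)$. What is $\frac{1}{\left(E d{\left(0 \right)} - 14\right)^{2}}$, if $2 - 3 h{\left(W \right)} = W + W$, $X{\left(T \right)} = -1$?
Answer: $\frac{9}{676} \approx 0.013314$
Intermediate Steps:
$h{\left(W \right)} = \frac{2}{3} - \frac{2 W}{3}$ ($h{\left(W \right)} = \frac{2}{3} - \frac{W + W}{3} = \frac{2}{3} - \frac{2 W}{3}$)
$E = - \frac{68}{3}$ ($E = 4 - 2 \left(\frac{2}{3} - 4\right) \left(-4\right) = 4 - 2 \left(\left(- \frac{10}{3}\right) \left(-4\right)\right) = 4 - \frac{80}{3} = - \frac{68}{3} \approx -22.667$)
$d{\left(j \right)} = \frac{1}{-1 + j}$ ($d{\left(j \right)} = \frac{1}{j - 1} = \frac{1}{-1 + j}$)
$\frac{1}{\left(E d{\left(0 \right)} - 14\right)^{2}} = \frac{1}{\left(- \frac{68}{3 \left(-1 + 0\right)} - 14\right)^{2}} = \frac{1}{\left(- \frac{68}{3 \left(-1\right)} - 14\right)^{2}} = \frac{1}{\left(\left(- \frac{68}{3}\right) \left(-1\right) - 14\right)^{2}} = \frac{1}{\left(\frac{68}{3} - 14\right)^{2}} = \frac{1}{\left(\frac{26}{3}\right)^{2}} = \frac{1}{\frac{676}{9}} = \frac{9}{676}$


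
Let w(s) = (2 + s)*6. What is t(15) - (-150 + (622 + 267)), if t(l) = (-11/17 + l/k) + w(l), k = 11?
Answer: -118985/187 ≈ -636.28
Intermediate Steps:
w(s) = 12 + 6*s
t(l) = 193/17 + 67*l/11 (t(l) = (-11/17 + l/11) + (12 + 6*l) = 193/17 + 67*l/11)
t(15) - (-150 + (622 + 267)) = (193/17 + (67/11)*15) - (-150 + (622 + 267)) = (193/17 + 1005/11) - (-150 + 889) = 19208/187 - 1*739 = 19208/187 - 739 = -118985/187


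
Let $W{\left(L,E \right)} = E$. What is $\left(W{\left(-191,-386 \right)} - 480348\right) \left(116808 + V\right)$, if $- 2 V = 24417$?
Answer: $-50284536033$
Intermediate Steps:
$V = - \frac{24417}{2}$ ($V = \left(- \frac{1}{2}\right) 24417 = - \frac{24417}{2} \approx -12209.0$)
$\left(W{\left(-191,-386 \right)} - 480348\right) \left(116808 + V\right) = \left(-386 - 480348\right) \left(116808 - \frac{24417}{2}\right) = \left(-480734\right) \frac{209199}{2} = -50284536033$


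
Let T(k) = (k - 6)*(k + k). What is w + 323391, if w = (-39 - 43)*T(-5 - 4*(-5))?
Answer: 301251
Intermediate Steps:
T(k) = 2*k*(-6 + k) (T(k) = (-6 + k)*(2*k) = 2*k*(-6 + k))
w = -22140 (w = (-39 - 43)*(2*(-5 - 4*(-5))*(-6 + (-5 - 4*(-5)))) = -164*(-5 + 20)*(-6 + (-5 + 20)) = -164*15*(-6 + 15) = -164*15*9 = -82*270 = -22140)
w + 323391 = -22140 + 323391 = 301251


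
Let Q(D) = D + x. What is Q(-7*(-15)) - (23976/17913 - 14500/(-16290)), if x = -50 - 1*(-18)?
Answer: 688376489/9726759 ≈ 70.771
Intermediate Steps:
x = -32 (x = -50 + 18 = -32)
Q(D) = -32 + D (Q(D) = D - 32 = -32 + D)
Q(-7*(-15)) - (23976/17913 - 14500/(-16290)) = (-32 - 7*(-15)) - (23976/17913 - 14500/(-16290)) = (-32 + 105) - (23976*(1/17913) - 14500*(-1/16290)) = 73 - (7992/5971 + 1450/1629) = 73 - 1*21676918/9726759 = 73 - 21676918/9726759 = 688376489/9726759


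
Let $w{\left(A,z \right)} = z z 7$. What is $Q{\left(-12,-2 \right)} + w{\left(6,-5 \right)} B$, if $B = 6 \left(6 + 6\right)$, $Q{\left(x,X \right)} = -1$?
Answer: $12599$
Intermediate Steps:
$w{\left(A,z \right)} = 7 z^{2}$ ($w{\left(A,z \right)} = z^{2} \cdot 7 = 7 z^{2}$)
$B = 72$ ($B = 6 \cdot 12 = 72$)
$Q{\left(-12,-2 \right)} + w{\left(6,-5 \right)} B = -1 + 7 \left(-5\right)^{2} \cdot 72 = -1 + 7 \cdot 25 \cdot 72 = -1 + 175 \cdot 72 = -1 + 12600 = 12599$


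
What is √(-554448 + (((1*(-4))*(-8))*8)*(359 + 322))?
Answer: 4*I*√23757 ≈ 616.53*I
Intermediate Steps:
√(-554448 + (((1*(-4))*(-8))*8)*(359 + 322)) = √(-554448 + (-4*(-8)*8)*681) = √(-554448 + (32*8)*681) = √(-554448 + 256*681) = √(-554448 + 174336) = √(-380112) = 4*I*√23757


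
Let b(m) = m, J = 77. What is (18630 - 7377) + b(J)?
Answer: 11330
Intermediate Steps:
(18630 - 7377) + b(J) = (18630 - 7377) + 77 = 11253 + 77 = 11330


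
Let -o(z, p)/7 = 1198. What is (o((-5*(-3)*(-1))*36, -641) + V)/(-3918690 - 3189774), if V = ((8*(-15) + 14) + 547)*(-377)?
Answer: 174643/7108464 ≈ 0.024568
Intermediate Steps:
V = -166257 (V = ((-120 + 14) + 547)*(-377) = (-106 + 547)*(-377) = 441*(-377) = -166257)
o(z, p) = -8386 (o(z, p) = -7*1198 = -8386)
(o((-5*(-3)*(-1))*36, -641) + V)/(-3918690 - 3189774) = (-8386 - 166257)/(-3918690 - 3189774) = -174643/(-7108464) = -174643*(-1/7108464) = 174643/7108464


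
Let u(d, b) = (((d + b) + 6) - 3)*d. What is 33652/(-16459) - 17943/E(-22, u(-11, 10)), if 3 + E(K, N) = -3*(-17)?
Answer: -98979711/263344 ≈ -375.86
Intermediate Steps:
u(d, b) = d*(3 + b + d) (u(d, b) = (((b + d) + 6) - 3)*d = ((6 + b + d) - 3)*d = (3 + b + d)*d = d*(3 + b + d))
E(K, N) = 48 (E(K, N) = -3 - 3*(-17) = -3 + 51 = 48)
33652/(-16459) - 17943/E(-22, u(-11, 10)) = 33652/(-16459) - 17943/48 = 33652*(-1/16459) - 17943*1/48 = -33652/16459 - 5981/16 = -98979711/263344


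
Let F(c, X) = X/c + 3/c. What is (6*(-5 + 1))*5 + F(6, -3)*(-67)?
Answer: -120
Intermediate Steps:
F(c, X) = 3/c + X/c
(6*(-5 + 1))*5 + F(6, -3)*(-67) = (6*(-5 + 1))*5 + ((3 - 3)/6)*(-67) = (6*(-4))*5 + ((⅙)*0)*(-67) = -24*5 + 0*(-67) = -120 + 0 = -120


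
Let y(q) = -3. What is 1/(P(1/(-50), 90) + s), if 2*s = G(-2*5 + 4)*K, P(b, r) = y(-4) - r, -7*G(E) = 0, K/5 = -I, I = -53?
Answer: -1/93 ≈ -0.010753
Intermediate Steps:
K = 265 (K = 5*(-1*(-53)) = 5*53 = 265)
G(E) = 0 (G(E) = -⅐*0 = 0)
P(b, r) = -3 - r
s = 0 (s = (0*265)/2 = (½)*0 = 0)
1/(P(1/(-50), 90) + s) = 1/((-3 - 1*90) + 0) = 1/((-3 - 90) + 0) = 1/(-93 + 0) = 1/(-93) = -1/93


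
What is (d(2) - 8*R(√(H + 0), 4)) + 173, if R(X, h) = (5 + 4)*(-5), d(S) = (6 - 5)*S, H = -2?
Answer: 535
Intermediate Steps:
d(S) = S (d(S) = 1*S = S)
R(X, h) = -45 (R(X, h) = 9*(-5) = -45)
(d(2) - 8*R(√(H + 0), 4)) + 173 = (2 - 8*(-45)) + 173 = (2 + 360) + 173 = 362 + 173 = 535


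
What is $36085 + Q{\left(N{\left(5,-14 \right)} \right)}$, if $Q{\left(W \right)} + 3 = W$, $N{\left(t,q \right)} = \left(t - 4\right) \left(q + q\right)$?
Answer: $36054$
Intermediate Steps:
$N{\left(t,q \right)} = 2 q \left(-4 + t\right)$ ($N{\left(t,q \right)} = \left(-4 + t\right) 2 q = 2 q \left(-4 + t\right)$)
$Q{\left(W \right)} = -3 + W$
$36085 + Q{\left(N{\left(5,-14 \right)} \right)} = 36085 + \left(-3 + 2 \left(-14\right) \left(-4 + 5\right)\right) = 36085 + \left(-3 + 2 \left(-14\right) 1\right) = 36085 - 31 = 36054$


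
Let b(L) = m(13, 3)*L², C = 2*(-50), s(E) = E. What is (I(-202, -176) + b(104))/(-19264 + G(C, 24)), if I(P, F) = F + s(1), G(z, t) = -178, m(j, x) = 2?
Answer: -21457/19442 ≈ -1.1036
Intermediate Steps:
C = -100
b(L) = 2*L²
I(P, F) = 1 + F (I(P, F) = F + 1 = 1 + F)
(I(-202, -176) + b(104))/(-19264 + G(C, 24)) = ((1 - 176) + 2*104²)/(-19264 - 178) = (-175 + 2*10816)/(-19442) = (-175 + 21632)*(-1/19442) = 21457*(-1/19442) = -21457/19442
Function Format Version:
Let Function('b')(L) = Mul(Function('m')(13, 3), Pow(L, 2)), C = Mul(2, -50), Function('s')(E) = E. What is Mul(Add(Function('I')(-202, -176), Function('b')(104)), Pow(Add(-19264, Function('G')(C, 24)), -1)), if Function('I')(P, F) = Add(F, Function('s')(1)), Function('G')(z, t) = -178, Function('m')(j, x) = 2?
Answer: Rational(-21457, 19442) ≈ -1.1036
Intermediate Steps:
C = -100
Function('b')(L) = Mul(2, Pow(L, 2))
Function('I')(P, F) = Add(1, F) (Function('I')(P, F) = Add(F, 1) = Add(1, F))
Mul(Add(Function('I')(-202, -176), Function('b')(104)), Pow(Add(-19264, Function('G')(C, 24)), -1)) = Mul(Add(Add(1, -176), Mul(2, Pow(104, 2))), Pow(Add(-19264, -178), -1)) = Mul(Add(-175, Mul(2, 10816)), Pow(-19442, -1)) = Mul(Add(-175, 21632), Rational(-1, 19442)) = Mul(21457, Rational(-1, 19442)) = Rational(-21457, 19442)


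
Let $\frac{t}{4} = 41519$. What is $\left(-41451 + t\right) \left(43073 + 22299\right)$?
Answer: $8146985500$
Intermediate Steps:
$t = 166076$ ($t = 4 \cdot 41519 = 166076$)
$\left(-41451 + t\right) \left(43073 + 22299\right) = \left(-41451 + 166076\right) \left(43073 + 22299\right) = 124625 \cdot 65372 = 8146985500$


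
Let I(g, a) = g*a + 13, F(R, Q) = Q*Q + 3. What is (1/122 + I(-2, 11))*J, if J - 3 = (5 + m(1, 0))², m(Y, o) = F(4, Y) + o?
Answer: -46074/61 ≈ -755.31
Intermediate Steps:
F(R, Q) = 3 + Q² (F(R, Q) = Q² + 3 = 3 + Q²)
m(Y, o) = 3 + o + Y² (m(Y, o) = (3 + Y²) + o = 3 + o + Y²)
I(g, a) = 13 + a*g (I(g, a) = a*g + 13 = 13 + a*g)
J = 84 (J = 3 + (5 + (3 + 0 + 1²))² = 3 + (5 + (3 + 0 + 1))² = 3 + (5 + 4)² = 3 + 9² = 3 + 81 = 84)
(1/122 + I(-2, 11))*J = (1/122 + (13 + 11*(-2)))*84 = (1/122 + (13 - 22))*84 = (1/122 - 9)*84 = -1097/122*84 = -46074/61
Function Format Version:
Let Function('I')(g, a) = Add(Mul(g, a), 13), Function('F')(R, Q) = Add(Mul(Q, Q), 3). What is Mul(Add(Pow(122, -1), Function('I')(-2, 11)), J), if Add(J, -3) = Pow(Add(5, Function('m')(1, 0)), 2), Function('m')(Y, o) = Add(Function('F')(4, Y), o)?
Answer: Rational(-46074, 61) ≈ -755.31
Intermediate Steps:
Function('F')(R, Q) = Add(3, Pow(Q, 2)) (Function('F')(R, Q) = Add(Pow(Q, 2), 3) = Add(3, Pow(Q, 2)))
Function('m')(Y, o) = Add(3, o, Pow(Y, 2)) (Function('m')(Y, o) = Add(Add(3, Pow(Y, 2)), o) = Add(3, o, Pow(Y, 2)))
Function('I')(g, a) = Add(13, Mul(a, g)) (Function('I')(g, a) = Add(Mul(a, g), 13) = Add(13, Mul(a, g)))
J = 84 (J = Add(3, Pow(Add(5, Add(3, 0, Pow(1, 2))), 2)) = Add(3, Pow(Add(5, Add(3, 0, 1)), 2)) = Add(3, Pow(Add(5, 4), 2)) = Add(3, Pow(9, 2)) = Add(3, 81) = 84)
Mul(Add(Pow(122, -1), Function('I')(-2, 11)), J) = Mul(Add(Pow(122, -1), Add(13, Mul(11, -2))), 84) = Mul(Add(Rational(1, 122), Add(13, -22)), 84) = Mul(Add(Rational(1, 122), -9), 84) = Mul(Rational(-1097, 122), 84) = Rational(-46074, 61)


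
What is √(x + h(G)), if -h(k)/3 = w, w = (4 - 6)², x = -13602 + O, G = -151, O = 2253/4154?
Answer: 3*I*√26101106518/4154 ≈ 116.68*I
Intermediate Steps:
O = 2253/4154 (O = 2253*(1/4154) = 2253/4154 ≈ 0.54237)
x = -56500455/4154 (x = -13602 + 2253/4154 = -56500455/4154 ≈ -13601.)
w = 4 (w = (-2)² = 4)
h(k) = -12 (h(k) = -3*4 = -12)
√(x + h(G)) = √(-56500455/4154 - 12) = √(-56550303/4154) = 3*I*√26101106518/4154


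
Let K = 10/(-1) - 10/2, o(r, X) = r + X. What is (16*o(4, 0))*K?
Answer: -960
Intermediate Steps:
o(r, X) = X + r
K = -15 (K = 10*(-1) - 10*1/2 = -10 - 5 = -15)
(16*o(4, 0))*K = (16*(0 + 4))*(-15) = (16*4)*(-15) = 64*(-15) = -960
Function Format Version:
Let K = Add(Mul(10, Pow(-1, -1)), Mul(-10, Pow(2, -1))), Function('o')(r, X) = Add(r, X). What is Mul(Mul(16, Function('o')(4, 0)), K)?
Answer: -960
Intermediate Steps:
Function('o')(r, X) = Add(X, r)
K = -15 (K = Add(Mul(10, -1), Mul(-10, Rational(1, 2))) = Add(-10, -5) = -15)
Mul(Mul(16, Function('o')(4, 0)), K) = Mul(Mul(16, Add(0, 4)), -15) = Mul(Mul(16, 4), -15) = Mul(64, -15) = -960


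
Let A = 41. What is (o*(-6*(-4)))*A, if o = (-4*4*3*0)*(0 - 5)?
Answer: 0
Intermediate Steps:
o = 0 (o = -48*0*(-5) = -4*0*(-5) = 0*(-5) = 0)
(o*(-6*(-4)))*A = (0*(-6*(-4)))*41 = (0*24)*41 = 0*41 = 0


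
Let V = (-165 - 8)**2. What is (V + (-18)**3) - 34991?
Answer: -10894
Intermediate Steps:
V = 29929 (V = (-173)**2 = 29929)
(V + (-18)**3) - 34991 = (29929 + (-18)**3) - 34991 = (29929 - 5832) - 34991 = 24097 - 34991 = -10894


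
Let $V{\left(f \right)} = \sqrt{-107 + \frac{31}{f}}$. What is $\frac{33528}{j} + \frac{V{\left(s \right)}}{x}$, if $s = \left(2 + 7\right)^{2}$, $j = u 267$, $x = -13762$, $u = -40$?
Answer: $- \frac{1397}{445} - \frac{i \sqrt{2159}}{61929} \approx -3.1393 - 0.00075029 i$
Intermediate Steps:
$j = -10680$ ($j = \left(-40\right) 267 = -10680$)
$s = 81$ ($s = 9^{2} = 81$)
$\frac{33528}{j} + \frac{V{\left(s \right)}}{x} = \frac{33528}{-10680} + \frac{\sqrt{-107 + \frac{31}{81}}}{-13762} = 33528 \left(- \frac{1}{10680}\right) + \sqrt{-107 + 31 \cdot \frac{1}{81}} \left(- \frac{1}{13762}\right) = - \frac{1397}{445} + \sqrt{-107 + \frac{31}{81}} \left(- \frac{1}{13762}\right) = - \frac{1397}{445} + \sqrt{- \frac{8636}{81}} \left(- \frac{1}{13762}\right) = - \frac{1397}{445} + \frac{2 i \sqrt{2159}}{9} \left(- \frac{1}{13762}\right) = - \frac{1397}{445} - \frac{i \sqrt{2159}}{61929}$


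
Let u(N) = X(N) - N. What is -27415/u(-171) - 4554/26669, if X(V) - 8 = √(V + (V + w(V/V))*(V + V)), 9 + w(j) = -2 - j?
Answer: 130734060469/810044206 - 82245*√6935/30374 ≈ -64.101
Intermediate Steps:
w(j) = -11 - j (w(j) = -9 + (-2 - j) = -11 - j)
X(V) = 8 + √(V + 2*V*(-12 + V)) (X(V) = 8 + √(V + (V + (-11 - V/V))*(V + V)) = 8 + √(V + (V + (-11 - 1*1))*(2*V)) = 8 + √(V + (V + (-11 - 1))*(2*V)) = 8 + √(V + (V - 12)*(2*V)) = 8 + √(V + (-12 + V)*(2*V)) = 8 + √(V + 2*V*(-12 + V)))
u(N) = 8 + √(N*(-23 + 2*N)) - N (u(N) = (8 + √(N*(-23 + 2*N))) - N = 8 + √(N*(-23 + 2*N)) - N)
-27415/u(-171) - 4554/26669 = -27415/(8 + √(-171*(-23 + 2*(-171))) - 1*(-171)) - 4554/26669 = -27415/(8 + √(-171*(-23 - 342)) + 171) - 4554*1/26669 = -27415/(8 + √(-171*(-365)) + 171) - 4554/26669 = -27415/(8 + √62415 + 171) - 4554/26669 = -27415/(8 + 3*√6935 + 171) - 4554/26669 = -27415/(179 + 3*√6935) - 4554/26669 = -4554/26669 - 27415/(179 + 3*√6935)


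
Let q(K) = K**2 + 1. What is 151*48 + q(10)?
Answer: 7349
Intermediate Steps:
q(K) = 1 + K**2
151*48 + q(10) = 151*48 + (1 + 10**2) = 7248 + (1 + 100) = 7248 + 101 = 7349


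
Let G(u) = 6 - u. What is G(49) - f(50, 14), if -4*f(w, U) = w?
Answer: -61/2 ≈ -30.500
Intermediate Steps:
f(w, U) = -w/4
G(49) - f(50, 14) = (6 - 1*49) - (-1)*50/4 = (6 - 49) - 1*(-25/2) = -43 + 25/2 = -61/2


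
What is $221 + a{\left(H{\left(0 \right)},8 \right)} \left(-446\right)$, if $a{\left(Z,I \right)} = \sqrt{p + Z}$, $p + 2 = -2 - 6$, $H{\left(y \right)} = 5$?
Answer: $221 - 446 i \sqrt{5} \approx 221.0 - 997.29 i$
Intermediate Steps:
$p = -10$ ($p = -2 - 8 = -10$)
$a{\left(Z,I \right)} = \sqrt{-10 + Z}$
$221 + a{\left(H{\left(0 \right)},8 \right)} \left(-446\right) = 221 + \sqrt{-10 + 5} \left(-446\right) = 221 + \sqrt{-5} \left(-446\right) = 221 + i \sqrt{5} \left(-446\right) = 221 - 446 i \sqrt{5}$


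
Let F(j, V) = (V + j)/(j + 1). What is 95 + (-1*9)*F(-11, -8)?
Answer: 779/10 ≈ 77.900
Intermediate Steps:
F(j, V) = (V + j)/(1 + j)
95 + (-1*9)*F(-11, -8) = 95 + (-1*9)*((-8 - 11)/(1 - 11)) = 95 - 9*(-19)/(-10) = 95 - (-9)*(-19)/10 = 95 - 9*19/10 = 95 - 171/10 = 779/10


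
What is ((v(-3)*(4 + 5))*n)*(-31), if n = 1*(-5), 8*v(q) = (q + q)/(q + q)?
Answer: 1395/8 ≈ 174.38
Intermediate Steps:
v(q) = ⅛ (v(q) = ((q + q)/(q + q))/8 = ((2*q)/((2*q)))/8 = ((2*q)*(1/(2*q)))/8 = (⅛)*1 = ⅛)
n = -5
((v(-3)*(4 + 5))*n)*(-31) = (((4 + 5)/8)*(-5))*(-31) = (((⅛)*9)*(-5))*(-31) = ((9/8)*(-5))*(-31) = -45/8*(-31) = 1395/8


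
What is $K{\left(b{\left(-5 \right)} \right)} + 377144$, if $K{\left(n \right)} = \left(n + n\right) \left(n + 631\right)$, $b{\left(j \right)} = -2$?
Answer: $374628$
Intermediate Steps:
$K{\left(n \right)} = 2 n \left(631 + n\right)$
$K{\left(b{\left(-5 \right)} \right)} + 377144 = 2 \left(-2\right) \left(631 - 2\right) + 377144 = 2 \left(-2\right) 629 + 377144 = -2516 + 377144 = 374628$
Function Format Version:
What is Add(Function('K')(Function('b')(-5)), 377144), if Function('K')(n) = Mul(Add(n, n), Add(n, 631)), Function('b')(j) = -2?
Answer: 374628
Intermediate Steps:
Function('K')(n) = Mul(2, n, Add(631, n)) (Function('K')(n) = Mul(Mul(2, n), Add(631, n)) = Mul(2, n, Add(631, n)))
Add(Function('K')(Function('b')(-5)), 377144) = Add(Mul(2, -2, Add(631, -2)), 377144) = Add(Mul(2, -2, 629), 377144) = Add(-2516, 377144) = 374628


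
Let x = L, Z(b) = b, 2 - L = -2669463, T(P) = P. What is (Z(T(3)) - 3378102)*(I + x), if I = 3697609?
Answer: -21508606312326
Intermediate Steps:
L = 2669465 (L = 2 - 1*(-2669463) = 2 + 2669463 = 2669465)
x = 2669465
(Z(T(3)) - 3378102)*(I + x) = (3 - 3378102)*(3697609 + 2669465) = -3378099*6367074 = -21508606312326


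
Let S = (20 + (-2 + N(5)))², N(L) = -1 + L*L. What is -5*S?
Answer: -8820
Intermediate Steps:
N(L) = -1 + L²
S = 1764 (S = (20 + (-2 + (-1 + 5²)))² = (20 + (-2 + (-1 + 25)))² = (20 + (-2 + 24))² = (20 + 22)² = 42² = 1764)
-5*S = -5*1764 = -8820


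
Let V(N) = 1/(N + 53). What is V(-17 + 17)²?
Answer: 1/2809 ≈ 0.00035600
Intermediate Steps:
V(N) = 1/(53 + N)
V(-17 + 17)² = (1/(53 + (-17 + 17)))² = (1/(53 + 0))² = (1/53)² = 1/2809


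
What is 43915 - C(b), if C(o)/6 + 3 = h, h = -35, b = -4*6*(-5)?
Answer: 44143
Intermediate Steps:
b = 120 (b = -24*(-5) = 120)
C(o) = -228 (C(o) = -18 + 6*(-35) = -18 - 210 = -228)
43915 - C(b) = 43915 - 1*(-228) = 43915 + 228 = 44143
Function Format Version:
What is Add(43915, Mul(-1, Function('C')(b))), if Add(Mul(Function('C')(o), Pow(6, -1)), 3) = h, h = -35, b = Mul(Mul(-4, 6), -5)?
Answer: 44143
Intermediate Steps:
b = 120 (b = Mul(-24, -5) = 120)
Function('C')(o) = -228 (Function('C')(o) = Add(-18, Mul(6, -35)) = Add(-18, -210) = -228)
Add(43915, Mul(-1, Function('C')(b))) = Add(43915, Mul(-1, -228)) = Add(43915, 228) = 44143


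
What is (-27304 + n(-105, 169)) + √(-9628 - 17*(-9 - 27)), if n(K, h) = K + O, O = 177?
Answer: -27232 + 14*I*√46 ≈ -27232.0 + 94.953*I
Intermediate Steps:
n(K, h) = 177 + K (n(K, h) = K + 177 = 177 + K)
(-27304 + n(-105, 169)) + √(-9628 - 17*(-9 - 27)) = (-27304 + (177 - 105)) + √(-9628 - 17*(-9 - 27)) = (-27304 + 72) + √(-9628 - 17*(-36)) = -27232 + √(-9628 + 612) = -27232 + √(-9016) = -27232 + 14*I*√46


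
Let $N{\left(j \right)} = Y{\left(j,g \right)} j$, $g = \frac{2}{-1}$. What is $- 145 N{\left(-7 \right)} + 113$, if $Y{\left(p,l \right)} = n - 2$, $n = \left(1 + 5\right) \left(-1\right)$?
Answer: $-8007$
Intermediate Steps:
$n = -6$ ($n = 6 \left(-1\right) = -6$)
$g = -2$ ($g = 2 \left(-1\right) = -2$)
$Y{\left(p,l \right)} = -8$ ($Y{\left(p,l \right)} = -6 - 2 = -8$)
$N{\left(j \right)} = - 8 j$
$- 145 N{\left(-7 \right)} + 113 = - 145 \left(\left(-8\right) \left(-7\right)\right) + 113 = \left(-145\right) 56 + 113 = -8120 + 113 = -8007$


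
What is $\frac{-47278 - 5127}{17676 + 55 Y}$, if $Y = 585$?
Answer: $- \frac{52405}{49851} \approx -1.0512$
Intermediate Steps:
$\frac{-47278 - 5127}{17676 + 55 Y} = \frac{-47278 - 5127}{17676 + 55 \cdot 585} = - \frac{52405}{17676 + 32175} = - \frac{52405}{49851}$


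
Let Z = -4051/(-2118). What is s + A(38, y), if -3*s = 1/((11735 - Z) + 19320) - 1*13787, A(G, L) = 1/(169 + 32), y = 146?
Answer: 20251375825188/4406619413 ≈ 4595.7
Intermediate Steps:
A(G, L) = 1/201
Z = 4051/2118 (Z = -4051*(-1/2118) = 4051/2118 ≈ 1.9127)
s = 906777040375/197311317 (s = -(1/((11735 - 1*4051/2118) + 19320) - 1*13787)/3 = -(1/((11735 - 4051/2118) + 19320) - 13787)/3 = -(1/(24850679/2118 + 19320) - 13787)/3 = -(1/(65770439/2118) - 13787)/3 = -(2118/65770439 - 13787)/3 = -⅓*(-906777040375/65770439) = 906777040375/197311317 ≈ 4595.7)
s + A(38, y) = 906777040375/197311317 + 1/201 = 20251375825188/4406619413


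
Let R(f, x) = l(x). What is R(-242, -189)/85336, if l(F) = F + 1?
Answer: -47/21334 ≈ -0.0022031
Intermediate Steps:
l(F) = 1 + F
R(f, x) = 1 + x
R(-242, -189)/85336 = (1 - 189)/85336 = -188*1/85336 = -47/21334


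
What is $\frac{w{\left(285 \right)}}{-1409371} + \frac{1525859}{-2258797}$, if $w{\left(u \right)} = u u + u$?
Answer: $- \frac{1104882143}{1506617599} \approx -0.73335$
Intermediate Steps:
$w{\left(u \right)} = u + u^{2}$ ($w{\left(u \right)} = u^{2} + u = u + u^{2}$)
$\frac{w{\left(285 \right)}}{-1409371} + \frac{1525859}{-2258797} = \frac{285 \left(1 + 285\right)}{-1409371} + \frac{1525859}{-2258797} = 285 \cdot 286 \left(- \frac{1}{1409371}\right) + 1525859 \left(- \frac{1}{2258797}\right) = 81510 \left(- \frac{1}{1409371}\right) - \frac{1525859}{2258797} = - \frac{81510}{1409371} - \frac{1525859}{2258797} = - \frac{1104882143}{1506617599}$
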